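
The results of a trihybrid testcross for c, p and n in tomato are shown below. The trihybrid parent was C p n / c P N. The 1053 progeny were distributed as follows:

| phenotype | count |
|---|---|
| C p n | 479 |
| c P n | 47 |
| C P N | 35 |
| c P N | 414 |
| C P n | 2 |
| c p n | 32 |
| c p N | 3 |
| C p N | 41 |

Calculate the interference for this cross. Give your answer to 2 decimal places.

The two rarest classes, C P n and c p N, are the double crossovers. Comparing them with the parentals, only the p allele has switched, so p is the middle locus and the order is n – p – c.
n–p: (88 + 5)/1053 = 0.0883; p–c: (67 + 5)/1053 = 0.0684.
Expected DCO frequency = 0.0883 × 0.0684 ≈ 0.00604; observed = 5/1053 ≈ 0.00475.
Coefficient of coincidence = 0.00475/0.00604 ≈ 0.79; interference = 1 − 0.79 = 0.21.

0.21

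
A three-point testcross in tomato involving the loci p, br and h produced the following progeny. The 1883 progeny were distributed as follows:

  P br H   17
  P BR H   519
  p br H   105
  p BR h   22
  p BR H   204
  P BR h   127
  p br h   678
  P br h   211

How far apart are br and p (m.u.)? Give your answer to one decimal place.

The two most frequent reciprocal classes, p br h and P BR H, are the parental types, so the F1 was p br h / P BR H.
The two rarest classes, p BR h and P br H, are the double crossovers. Comparing them with the parentals, only the br allele has switched, so br is the middle locus and the order is p – br – h.
Crossovers in the p–br interval produce the single-crossover classes P br h and p BR H (211 + 204 = 415) plus the double crossovers (39).
RF(p–br) = (415 + 39) / 1883 = 454/1883 = 0.2411 → 24.1 m.u.

24.1 m.u.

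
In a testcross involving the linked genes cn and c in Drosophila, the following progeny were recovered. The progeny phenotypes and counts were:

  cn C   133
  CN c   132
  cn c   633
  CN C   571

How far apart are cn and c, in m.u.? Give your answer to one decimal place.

The two most frequent classes, CN C (571) and cn c (633), are the parental types, so the F1 was CN C / cn c.
The recombinant classes are CN c and cn C: 132 + 133 = 265.
Recombination frequency = 265/1469 = 0.1804 ≈ 18.0%, i.e. 18.0 m.u.

18.0 m.u.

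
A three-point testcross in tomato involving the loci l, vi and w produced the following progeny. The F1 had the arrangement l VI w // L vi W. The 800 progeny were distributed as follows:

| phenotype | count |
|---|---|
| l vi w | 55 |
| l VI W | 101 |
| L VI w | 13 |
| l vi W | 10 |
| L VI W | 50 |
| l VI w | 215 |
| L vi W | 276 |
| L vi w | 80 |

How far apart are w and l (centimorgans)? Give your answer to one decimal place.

25.5 centimorgans

The two rarest classes, L VI w and l vi W, are the double crossovers. Comparing them with the parentals, only the l allele has switched, so l is the middle locus and the order is w – l – vi.
Crossovers in the w–l interval produce the single-crossover classes l VI W and L vi w (101 + 80 = 181) plus the double crossovers (23).
RF(w–l) = (181 + 23) / 800 = 204/800 = 0.2550 → 25.5 centimorgans.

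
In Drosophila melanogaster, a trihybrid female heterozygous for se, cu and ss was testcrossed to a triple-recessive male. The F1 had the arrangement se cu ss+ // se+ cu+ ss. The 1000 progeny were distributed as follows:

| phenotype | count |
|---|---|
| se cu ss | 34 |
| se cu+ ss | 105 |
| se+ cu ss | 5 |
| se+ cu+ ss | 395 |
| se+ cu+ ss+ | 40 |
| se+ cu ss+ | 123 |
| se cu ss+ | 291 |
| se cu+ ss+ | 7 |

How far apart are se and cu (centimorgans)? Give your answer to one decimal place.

24.0 centimorgans

The two rarest classes, se cu+ ss+ and se+ cu ss, are the double crossovers. Comparing them with the parentals, only the cu allele has switched, so cu is the middle locus and the order is se – cu – ss.
Crossovers in the se–cu interval produce the single-crossover classes se+ cu ss+ and se cu+ ss (123 + 105 = 228) plus the double crossovers (12).
RF(se–cu) = (228 + 12) / 1000 = 240/1000 = 0.2400 → 24.0 centimorgans.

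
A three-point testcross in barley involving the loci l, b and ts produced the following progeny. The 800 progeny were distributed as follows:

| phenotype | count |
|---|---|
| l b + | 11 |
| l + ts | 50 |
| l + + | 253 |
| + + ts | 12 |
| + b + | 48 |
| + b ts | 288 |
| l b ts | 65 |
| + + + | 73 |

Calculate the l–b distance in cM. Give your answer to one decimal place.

The two most frequent reciprocal classes, l + + and + b ts, are the parental types, so the F1 was l + + / + b ts.
The two rarest classes, l b + and + + ts, are the double crossovers. Comparing them with the parentals, only the b allele has switched, so b is the middle locus and the order is l – b – ts.
Crossovers in the l–b interval produce the single-crossover classes + + + and l b ts (73 + 65 = 138) plus the double crossovers (23).
RF(l–b) = (138 + 23) / 800 = 161/800 = 0.2013 → 20.1 cM.

20.1 cM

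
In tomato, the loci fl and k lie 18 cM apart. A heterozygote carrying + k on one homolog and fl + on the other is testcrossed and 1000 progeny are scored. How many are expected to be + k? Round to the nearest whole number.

A map distance of 18 cM corresponds to a recombination frequency of 0.180.
The F1 is + k / fl +, so + k is a parental gamete class with expected frequency (1 − r)/2 = 0.820/2 = 0.4100.
Expected number = 0.4100 × 1000 = 410.00 ≈ 410.

410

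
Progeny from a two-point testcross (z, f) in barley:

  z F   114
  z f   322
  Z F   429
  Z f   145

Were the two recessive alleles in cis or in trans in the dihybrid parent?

cis

The two most frequent classes are Z F (429) and z f (322); these are the parental (non-recombinant) types.
So the F1 carried Z F on one chromosome and z f on the other — the recessive alleles are on the same chromosome (cis / coupling).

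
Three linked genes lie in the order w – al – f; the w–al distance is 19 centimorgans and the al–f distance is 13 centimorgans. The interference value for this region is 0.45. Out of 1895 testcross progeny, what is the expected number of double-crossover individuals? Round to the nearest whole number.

26

Map distances give recombination frequencies of 0.190 and 0.130 for the two intervals.
With interference 0.45 (so coincidence = 0.55), expected double-crossover frequency = 0.190 × 0.130 × 0.55 = 0.01359.
Expected number = 0.01359 × 1895 = 25.74 ≈ 26.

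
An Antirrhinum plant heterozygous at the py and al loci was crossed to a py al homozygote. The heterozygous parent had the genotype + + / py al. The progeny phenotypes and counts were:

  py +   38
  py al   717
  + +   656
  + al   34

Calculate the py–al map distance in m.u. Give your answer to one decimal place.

The recombinant classes are + al and py +: 34 + 38 = 72.
Recombination frequency = 72/1445 = 0.0498 ≈ 5.0%, i.e. 5.0 m.u.

5.0 m.u.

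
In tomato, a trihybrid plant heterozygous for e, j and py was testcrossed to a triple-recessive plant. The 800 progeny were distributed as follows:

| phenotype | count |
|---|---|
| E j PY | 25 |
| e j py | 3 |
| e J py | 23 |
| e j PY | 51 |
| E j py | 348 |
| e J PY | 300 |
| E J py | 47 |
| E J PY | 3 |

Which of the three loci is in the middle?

e

The two most frequent reciprocal classes, e J PY and E j py, are the parental types, so the F1 was e J PY / E j py.
The two rarest classes, E J PY and e j py, are the double crossovers. Comparing them with the parentals, only the e allele has switched, so e is the middle locus and the order is py – e – j.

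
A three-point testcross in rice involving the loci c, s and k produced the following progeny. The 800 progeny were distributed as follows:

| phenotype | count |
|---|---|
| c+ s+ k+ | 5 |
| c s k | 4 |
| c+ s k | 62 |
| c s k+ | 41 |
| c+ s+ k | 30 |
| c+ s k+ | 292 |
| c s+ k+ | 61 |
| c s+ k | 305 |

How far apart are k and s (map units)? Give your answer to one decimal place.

The two most frequent reciprocal classes, c+ s k+ and c s+ k, are the parental types, so the F1 was c+ s k+ / c s+ k.
The two rarest classes, c+ s+ k+ and c s k, are the double crossovers. Comparing them with the parentals, only the s allele has switched, so s is the middle locus and the order is k – s – c.
Crossovers in the k–s interval produce the single-crossover classes c+ s k and c s+ k+ (62 + 61 = 123) plus the double crossovers (9).
RF(k–s) = (123 + 9) / 800 = 132/800 = 0.1650 → 16.5 map units.

16.5 map units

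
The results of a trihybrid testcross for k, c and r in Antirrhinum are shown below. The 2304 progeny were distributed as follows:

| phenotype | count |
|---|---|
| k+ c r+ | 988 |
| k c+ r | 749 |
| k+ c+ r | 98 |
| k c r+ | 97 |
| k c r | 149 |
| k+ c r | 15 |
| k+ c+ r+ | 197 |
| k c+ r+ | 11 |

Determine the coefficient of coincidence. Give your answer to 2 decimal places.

0.73

The two most frequent reciprocal classes, k+ c r+ and k c+ r, are the parental types, so the F1 was k+ c r+ / k c+ r.
The two rarest classes, k+ c r and k c+ r+, are the double crossovers. Comparing them with the parentals, only the r allele has switched, so r is the middle locus and the order is k – r – c.
k–r: (195 + 26)/2304 = 0.0959; r–c: (346 + 26)/2304 = 0.1615.
Expected DCO frequency = 0.0959 × 0.1615 ≈ 0.01549; observed = 26/2304 ≈ 0.01128.
Coefficient of coincidence = 0.01128/0.01549 ≈ 0.73.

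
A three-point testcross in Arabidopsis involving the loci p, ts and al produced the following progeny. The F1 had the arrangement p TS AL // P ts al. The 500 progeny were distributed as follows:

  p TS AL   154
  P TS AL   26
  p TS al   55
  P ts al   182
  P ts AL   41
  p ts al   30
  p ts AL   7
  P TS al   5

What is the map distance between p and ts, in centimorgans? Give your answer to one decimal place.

13.6 centimorgans

The two rarest classes, p ts AL and P TS al, are the double crossovers. Comparing them with the parentals, only the ts allele has switched, so ts is the middle locus and the order is al – ts – p.
Crossovers in the ts–p interval produce the single-crossover classes P TS AL and p ts al (26 + 30 = 56) plus the double crossovers (12).
RF(ts–p) = (56 + 12) / 500 = 68/500 = 0.1360 → 13.6 centimorgans.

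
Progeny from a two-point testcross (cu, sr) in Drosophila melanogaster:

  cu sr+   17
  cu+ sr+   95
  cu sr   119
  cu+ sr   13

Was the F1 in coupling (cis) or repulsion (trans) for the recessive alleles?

The two most frequent classes are cu+ sr+ (95) and cu sr (119); these are the parental (non-recombinant) types.
So the F1 carried cu+ sr+ on one chromosome and cu sr on the other — the recessive alleles are on the same chromosome (cis / coupling).

cis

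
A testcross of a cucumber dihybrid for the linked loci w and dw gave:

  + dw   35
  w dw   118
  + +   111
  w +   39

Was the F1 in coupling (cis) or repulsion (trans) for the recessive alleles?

cis

The two most frequent classes are + + (111) and w dw (118); these are the parental (non-recombinant) types.
So the F1 carried + + on one chromosome and w dw on the other — the recessive alleles are on the same chromosome (cis / coupling).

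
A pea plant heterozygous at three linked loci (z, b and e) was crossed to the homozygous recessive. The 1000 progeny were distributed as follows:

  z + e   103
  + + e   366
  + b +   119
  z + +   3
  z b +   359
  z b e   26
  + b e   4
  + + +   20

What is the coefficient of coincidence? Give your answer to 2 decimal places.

The two most frequent reciprocal classes, z b + and + + e, are the parental types, so the F1 was z b + / + + e.
The two rarest classes, z + + and + b e, are the double crossovers. Comparing them with the parentals, only the b allele has switched, so b is the middle locus and the order is e – b – z.
e–b: (46 + 7)/1000 = 0.0530; b–z: (222 + 7)/1000 = 0.2290.
Expected DCO frequency = 0.0530 × 0.2290 ≈ 0.01214; observed = 7/1000 ≈ 0.00700.
Coefficient of coincidence = 0.00700/0.01214 ≈ 0.58.

0.58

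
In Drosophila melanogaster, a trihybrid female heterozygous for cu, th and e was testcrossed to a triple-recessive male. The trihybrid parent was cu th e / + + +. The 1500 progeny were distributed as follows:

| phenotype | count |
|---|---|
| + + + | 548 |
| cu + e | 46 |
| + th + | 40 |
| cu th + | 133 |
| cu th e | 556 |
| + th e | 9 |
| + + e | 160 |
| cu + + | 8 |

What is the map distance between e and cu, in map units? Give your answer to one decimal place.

The two rarest classes, + th e and cu + +, are the double crossovers. Comparing them with the parentals, only the cu allele has switched, so cu is the middle locus and the order is th – cu – e.
Crossovers in the cu–e interval produce the single-crossover classes cu th + and + + e (133 + 160 = 293) plus the double crossovers (17).
RF(cu–e) = (293 + 17) / 1500 = 310/1500 = 0.2067 → 20.7 map units.

20.7 map units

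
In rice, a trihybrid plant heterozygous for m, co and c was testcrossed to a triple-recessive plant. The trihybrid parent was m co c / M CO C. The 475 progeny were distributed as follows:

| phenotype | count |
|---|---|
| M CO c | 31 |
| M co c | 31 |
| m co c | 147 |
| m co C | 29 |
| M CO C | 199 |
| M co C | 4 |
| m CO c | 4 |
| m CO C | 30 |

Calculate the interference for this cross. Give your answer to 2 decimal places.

0.19

The two rarest classes, m CO c and M co C, are the double crossovers. Comparing them with the parentals, only the co allele has switched, so co is the middle locus and the order is c – co – m.
c–co: (60 + 8)/475 = 0.1432; co–m: (61 + 8)/475 = 0.1453.
Expected DCO frequency = 0.1432 × 0.1453 ≈ 0.02081; observed = 8/475 ≈ 0.01684.
Coefficient of coincidence = 0.01684/0.02081 ≈ 0.81; interference = 1 − 0.81 = 0.19.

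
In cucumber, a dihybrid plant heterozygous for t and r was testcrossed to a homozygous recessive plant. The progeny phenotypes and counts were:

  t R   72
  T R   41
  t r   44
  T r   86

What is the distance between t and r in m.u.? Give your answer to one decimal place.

The two most frequent classes, T r (86) and t R (72), are the parental types, so the F1 was T r / t R.
The recombinant classes are T R and t r: 41 + 44 = 85.
Recombination frequency = 85/243 = 0.3498 ≈ 35.0%, i.e. 35.0 m.u.

35.0 m.u.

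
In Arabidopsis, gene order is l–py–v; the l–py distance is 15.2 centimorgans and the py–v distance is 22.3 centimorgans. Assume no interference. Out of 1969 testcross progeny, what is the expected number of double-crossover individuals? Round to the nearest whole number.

67

Map distances give recombination frequencies of 0.152 and 0.223 for the two intervals.
With no interference, expected double-crossover frequency = 0.152 × 0.223 = 0.03390.
Expected number = 0.03390 × 1969 = 66.74 ≈ 67.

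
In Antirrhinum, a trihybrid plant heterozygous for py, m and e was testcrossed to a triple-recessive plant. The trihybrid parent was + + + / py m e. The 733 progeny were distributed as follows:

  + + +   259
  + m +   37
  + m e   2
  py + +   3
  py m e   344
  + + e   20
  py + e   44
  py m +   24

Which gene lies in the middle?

py

The two rarest classes, py + + and + m e, are the double crossovers. Comparing them with the parentals, only the py allele has switched, so py is the middle locus and the order is e – py – m.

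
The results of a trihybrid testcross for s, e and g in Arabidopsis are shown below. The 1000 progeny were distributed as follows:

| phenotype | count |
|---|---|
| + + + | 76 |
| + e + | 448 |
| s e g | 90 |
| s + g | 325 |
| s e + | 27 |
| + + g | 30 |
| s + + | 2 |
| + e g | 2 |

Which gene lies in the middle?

The two most frequent reciprocal classes, + e + and s + g, are the parental types, so the F1 was + e + / s + g.
The two rarest classes, + e g and s + +, are the double crossovers. Comparing them with the parentals, only the g allele has switched, so g is the middle locus and the order is e – g – s.

g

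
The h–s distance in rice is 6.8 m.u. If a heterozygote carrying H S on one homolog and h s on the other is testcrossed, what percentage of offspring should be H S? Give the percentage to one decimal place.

46.6%

A map distance of 6.8 m.u. corresponds to a recombination frequency of 0.068.
The F1 is H S / h s, so H S is a parental gamete class with expected frequency (1 − r)/2 = 0.932/2 = 0.4660.
That is 0.4660 = 46.6% of the progeny.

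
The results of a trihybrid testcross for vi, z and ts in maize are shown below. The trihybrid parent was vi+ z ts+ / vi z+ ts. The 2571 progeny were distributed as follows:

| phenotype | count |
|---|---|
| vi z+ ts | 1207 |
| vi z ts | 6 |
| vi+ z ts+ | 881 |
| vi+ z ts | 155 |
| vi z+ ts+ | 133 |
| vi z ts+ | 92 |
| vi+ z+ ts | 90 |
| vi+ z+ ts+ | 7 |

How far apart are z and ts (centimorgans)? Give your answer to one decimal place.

The two rarest classes, vi+ z+ ts+ and vi z ts, are the double crossovers. Comparing them with the parentals, only the z allele has switched, so z is the middle locus and the order is ts – z – vi.
Crossovers in the ts–z interval produce the single-crossover classes vi+ z ts and vi z+ ts+ (155 + 133 = 288) plus the double crossovers (13).
RF(ts–z) = (288 + 13) / 2571 = 301/2571 = 0.1171 → 11.7 centimorgans.

11.7 centimorgans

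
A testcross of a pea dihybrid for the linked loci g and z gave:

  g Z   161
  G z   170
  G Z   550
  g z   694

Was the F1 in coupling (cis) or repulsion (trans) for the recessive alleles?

The two most frequent classes are G Z (550) and g z (694); these are the parental (non-recombinant) types.
So the F1 carried G Z on one chromosome and g z on the other — the recessive alleles are on the same chromosome (cis / coupling).

cis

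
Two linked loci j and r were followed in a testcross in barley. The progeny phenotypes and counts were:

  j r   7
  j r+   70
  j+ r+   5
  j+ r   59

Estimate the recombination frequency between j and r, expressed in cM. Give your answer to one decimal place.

8.5 cM

The two most frequent classes, j+ r (59) and j r+ (70), are the parental types, so the F1 was j+ r / j r+.
The recombinant classes are j+ r+ and j r: 5 + 7 = 12.
Recombination frequency = 12/141 = 0.0851 ≈ 8.5%, i.e. 8.5 cM.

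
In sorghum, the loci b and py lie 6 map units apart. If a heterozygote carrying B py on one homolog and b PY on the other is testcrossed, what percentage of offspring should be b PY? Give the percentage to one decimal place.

A map distance of 6 map units corresponds to a recombination frequency of 0.060.
The F1 is B py / b PY, so b PY is a parental gamete class with expected frequency (1 − r)/2 = 0.940/2 = 0.4700.
That is 0.4700 = 47.0% of the progeny.

47.0%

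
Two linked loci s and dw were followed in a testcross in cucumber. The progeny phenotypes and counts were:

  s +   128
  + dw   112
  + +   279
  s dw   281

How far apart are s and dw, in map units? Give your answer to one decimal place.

The two most frequent classes, + + (279) and s dw (281), are the parental types, so the F1 was + + / s dw.
The recombinant classes are + dw and s +: 112 + 128 = 240.
Recombination frequency = 240/800 = 0.3000 ≈ 30.0%, i.e. 30.0 map units.

30.0 map units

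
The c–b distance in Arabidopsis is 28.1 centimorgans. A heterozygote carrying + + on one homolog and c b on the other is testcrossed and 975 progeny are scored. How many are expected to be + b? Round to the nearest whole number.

137

A map distance of 28.1 centimorgans corresponds to a recombination frequency of 0.281.
The F1 is + + / c b, so + b is a recombinant gamete class with expected frequency r/2 = 0.281/2 = 0.1405.
Expected number = 0.1405 × 975 = 136.99 ≈ 137.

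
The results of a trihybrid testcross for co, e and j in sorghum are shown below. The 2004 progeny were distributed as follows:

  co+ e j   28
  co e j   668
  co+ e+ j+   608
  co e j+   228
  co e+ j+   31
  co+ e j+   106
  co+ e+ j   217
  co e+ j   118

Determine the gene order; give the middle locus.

The two most frequent reciprocal classes, co+ e+ j+ and co e j, are the parental types, so the F1 was co+ e+ j+ / co e j.
The two rarest classes, co e+ j+ and co+ e j, are the double crossovers. Comparing them with the parentals, only the co allele has switched, so co is the middle locus and the order is j – co – e.

co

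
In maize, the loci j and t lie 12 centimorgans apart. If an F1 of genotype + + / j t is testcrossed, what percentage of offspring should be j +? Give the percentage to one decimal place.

6.0%

A map distance of 12 centimorgans corresponds to a recombination frequency of 0.120.
The F1 is + + / j t, so j + is a recombinant gamete class with expected frequency r/2 = 0.120/2 = 0.0600.
That is 0.0600 = 6.0% of the progeny.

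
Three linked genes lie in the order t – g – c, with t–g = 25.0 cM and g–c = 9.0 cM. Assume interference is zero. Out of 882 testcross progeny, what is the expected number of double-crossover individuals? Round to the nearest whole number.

Map distances give recombination frequencies of 0.250 and 0.090 for the two intervals.
With no interference, expected double-crossover frequency = 0.250 × 0.090 = 0.02250.
Expected number = 0.02250 × 882 = 19.84 ≈ 20.

20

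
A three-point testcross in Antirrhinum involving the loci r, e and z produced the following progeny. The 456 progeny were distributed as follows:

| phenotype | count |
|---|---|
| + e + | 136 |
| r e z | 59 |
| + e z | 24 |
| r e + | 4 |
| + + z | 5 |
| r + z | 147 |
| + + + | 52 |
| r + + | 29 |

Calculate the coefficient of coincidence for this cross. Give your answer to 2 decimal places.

The two most frequent reciprocal classes, r + z and + e +, are the parental types, so the F1 was r + z / + e +.
The two rarest classes, + + z and r e +, are the double crossovers. Comparing them with the parentals, only the r allele has switched, so r is the middle locus and the order is e – r – z.
e–r: (111 + 9)/456 = 0.2632; r–z: (53 + 9)/456 = 0.1360.
Expected DCO frequency = 0.2632 × 0.1360 ≈ 0.03580; observed = 9/456 ≈ 0.01974.
Coefficient of coincidence = 0.01974/0.03580 ≈ 0.55.

0.55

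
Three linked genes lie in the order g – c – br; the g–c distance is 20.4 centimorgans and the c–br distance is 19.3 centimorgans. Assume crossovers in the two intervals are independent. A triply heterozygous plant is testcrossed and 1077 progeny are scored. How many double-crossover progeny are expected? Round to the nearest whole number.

42

Map distances give recombination frequencies of 0.204 and 0.193 for the two intervals.
With no interference, expected double-crossover frequency = 0.204 × 0.193 = 0.03937.
Expected number = 0.03937 × 1077 = 42.40 ≈ 42.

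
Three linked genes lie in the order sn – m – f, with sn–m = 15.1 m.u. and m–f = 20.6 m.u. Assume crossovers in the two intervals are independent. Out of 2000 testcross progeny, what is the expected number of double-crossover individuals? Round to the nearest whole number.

Map distances give recombination frequencies of 0.151 and 0.206 for the two intervals.
With no interference, expected double-crossover frequency = 0.151 × 0.206 = 0.03111.
Expected number = 0.03111 × 2000 = 62.21 ≈ 62.

62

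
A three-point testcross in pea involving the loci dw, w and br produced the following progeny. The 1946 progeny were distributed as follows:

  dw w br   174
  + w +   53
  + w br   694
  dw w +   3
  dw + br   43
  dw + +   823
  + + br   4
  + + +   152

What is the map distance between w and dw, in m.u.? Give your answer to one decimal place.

17.1 m.u.

The two most frequent reciprocal classes, dw + + and + w br, are the parental types, so the F1 was dw + + / + w br.
The two rarest classes, dw w + and + + br, are the double crossovers. Comparing them with the parentals, only the w allele has switched, so w is the middle locus and the order is br – w – dw.
Crossovers in the w–dw interval produce the single-crossover classes + + + and dw w br (152 + 174 = 326) plus the double crossovers (7).
RF(w–dw) = (326 + 7) / 1946 = 333/1946 = 0.1711 → 17.1 m.u.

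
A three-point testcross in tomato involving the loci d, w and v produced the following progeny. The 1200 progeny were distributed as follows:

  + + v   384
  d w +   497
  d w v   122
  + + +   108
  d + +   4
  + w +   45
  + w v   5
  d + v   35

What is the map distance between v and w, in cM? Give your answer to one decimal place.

19.9 cM

The two most frequent reciprocal classes, + + v and d w +, are the parental types, so the F1 was + + v / d w +.
The two rarest classes, + w v and d + +, are the double crossovers. Comparing them with the parentals, only the w allele has switched, so w is the middle locus and the order is d – w – v.
Crossovers in the w–v interval produce the single-crossover classes + + + and d w v (108 + 122 = 230) plus the double crossovers (9).
RF(w–v) = (230 + 9) / 1200 = 239/1200 = 0.1992 → 19.9 cM.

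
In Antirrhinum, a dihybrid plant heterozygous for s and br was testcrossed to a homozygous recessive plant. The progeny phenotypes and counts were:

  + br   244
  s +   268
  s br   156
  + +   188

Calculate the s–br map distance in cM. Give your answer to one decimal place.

40.2 cM

The two most frequent classes, + br (244) and s + (268), are the parental types, so the F1 was + br / s +.
The recombinant classes are + + and s br: 188 + 156 = 344.
Recombination frequency = 344/856 = 0.4019 ≈ 40.2%, i.e. 40.2 cM.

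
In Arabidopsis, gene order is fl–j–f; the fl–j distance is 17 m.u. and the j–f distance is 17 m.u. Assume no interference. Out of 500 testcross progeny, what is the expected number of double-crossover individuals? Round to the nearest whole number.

14

Map distances give recombination frequencies of 0.170 and 0.170 for the two intervals.
With no interference, expected double-crossover frequency = 0.170 × 0.170 = 0.02890.
Expected number = 0.02890 × 500 = 14.45 ≈ 14.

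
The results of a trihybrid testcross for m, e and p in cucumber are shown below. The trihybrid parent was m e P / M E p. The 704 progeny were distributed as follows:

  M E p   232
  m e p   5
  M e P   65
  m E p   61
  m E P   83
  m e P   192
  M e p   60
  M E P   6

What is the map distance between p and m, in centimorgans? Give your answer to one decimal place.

19.5 centimorgans

The two rarest classes, m e p and M E P, are the double crossovers. Comparing them with the parentals, only the p allele has switched, so p is the middle locus and the order is m – p – e.
Crossovers in the m–p interval produce the single-crossover classes M e P and m E p (65 + 61 = 126) plus the double crossovers (11).
RF(m–p) = (126 + 11) / 704 = 137/704 = 0.1946 → 19.5 centimorgans.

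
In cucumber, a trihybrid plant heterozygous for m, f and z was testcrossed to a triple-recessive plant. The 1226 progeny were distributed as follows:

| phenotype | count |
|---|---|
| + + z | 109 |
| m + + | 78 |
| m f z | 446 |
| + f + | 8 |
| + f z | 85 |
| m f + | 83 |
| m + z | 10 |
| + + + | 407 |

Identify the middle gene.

f

The two most frequent reciprocal classes, + + + and m f z, are the parental types, so the F1 was + + + / m f z.
The two rarest classes, + f + and m + z, are the double crossovers. Comparing them with the parentals, only the f allele has switched, so f is the middle locus and the order is m – f – z.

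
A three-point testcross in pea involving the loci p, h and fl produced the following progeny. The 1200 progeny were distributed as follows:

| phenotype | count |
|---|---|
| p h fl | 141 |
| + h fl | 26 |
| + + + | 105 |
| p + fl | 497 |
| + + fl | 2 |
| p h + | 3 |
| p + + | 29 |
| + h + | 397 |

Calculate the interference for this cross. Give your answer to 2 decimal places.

0.60

The two most frequent reciprocal classes, + h + and p + fl, are the parental types, so the F1 was + h + / p + fl.
The two rarest classes, p h + and + + fl, are the double crossovers. Comparing them with the parentals, only the p allele has switched, so p is the middle locus and the order is fl – p – h.
fl–p: (55 + 5)/1200 = 0.0500; p–h: (246 + 5)/1200 = 0.2092.
Expected DCO frequency = 0.0500 × 0.2092 ≈ 0.01046; observed = 5/1200 ≈ 0.00417.
Coefficient of coincidence = 0.00417/0.01046 ≈ 0.40; interference = 1 − 0.40 = 0.60.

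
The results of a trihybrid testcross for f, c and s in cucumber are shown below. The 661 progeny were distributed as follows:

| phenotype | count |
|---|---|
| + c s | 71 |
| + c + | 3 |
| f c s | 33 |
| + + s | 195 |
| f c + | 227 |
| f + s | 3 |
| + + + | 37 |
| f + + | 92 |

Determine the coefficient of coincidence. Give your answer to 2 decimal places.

0.31

The two most frequent reciprocal classes, + + s and f c +, are the parental types, so the F1 was + + s / f c +.
The two rarest classes, f + s and + c +, are the double crossovers. Comparing them with the parentals, only the f allele has switched, so f is the middle locus and the order is c – f – s.
c–f: (163 + 6)/661 = 0.2557; f–s: (70 + 6)/661 = 0.1150.
Expected DCO frequency = 0.2557 × 0.1150 ≈ 0.02941; observed = 6/661 ≈ 0.00908.
Coefficient of coincidence = 0.00908/0.02941 ≈ 0.31.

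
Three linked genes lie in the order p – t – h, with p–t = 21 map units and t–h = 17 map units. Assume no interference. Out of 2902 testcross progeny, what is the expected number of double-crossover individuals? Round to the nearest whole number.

Map distances give recombination frequencies of 0.210 and 0.170 for the two intervals.
With no interference, expected double-crossover frequency = 0.210 × 0.170 = 0.03570.
Expected number = 0.03570 × 2902 = 103.60 ≈ 104.

104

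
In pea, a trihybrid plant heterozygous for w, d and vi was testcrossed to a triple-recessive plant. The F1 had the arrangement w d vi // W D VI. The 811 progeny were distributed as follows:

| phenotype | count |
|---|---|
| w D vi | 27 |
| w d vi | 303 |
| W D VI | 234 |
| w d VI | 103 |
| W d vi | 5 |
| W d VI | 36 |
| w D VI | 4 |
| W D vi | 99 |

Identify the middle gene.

The two rarest classes, W d vi and w D VI, are the double crossovers. Comparing them with the parentals, only the w allele has switched, so w is the middle locus and the order is vi – w – d.

w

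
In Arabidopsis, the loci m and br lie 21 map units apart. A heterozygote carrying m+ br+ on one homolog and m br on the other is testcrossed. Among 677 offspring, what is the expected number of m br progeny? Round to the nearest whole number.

A map distance of 21 map units corresponds to a recombination frequency of 0.210.
The F1 is m+ br+ / m br, so m br is a parental gamete class with expected frequency (1 − r)/2 = 0.790/2 = 0.3950.
Expected number = 0.3950 × 677 = 267.42 ≈ 267.

267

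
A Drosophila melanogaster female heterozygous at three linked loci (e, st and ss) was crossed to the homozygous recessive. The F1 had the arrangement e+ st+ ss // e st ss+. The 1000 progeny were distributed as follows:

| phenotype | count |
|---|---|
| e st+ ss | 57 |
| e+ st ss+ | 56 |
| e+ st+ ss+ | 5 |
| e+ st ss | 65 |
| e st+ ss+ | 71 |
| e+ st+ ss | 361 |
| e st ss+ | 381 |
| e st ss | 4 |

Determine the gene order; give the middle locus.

ss

The two rarest classes, e+ st+ ss+ and e st ss, are the double crossovers. Comparing them with the parentals, only the ss allele has switched, so ss is the middle locus and the order is st – ss – e.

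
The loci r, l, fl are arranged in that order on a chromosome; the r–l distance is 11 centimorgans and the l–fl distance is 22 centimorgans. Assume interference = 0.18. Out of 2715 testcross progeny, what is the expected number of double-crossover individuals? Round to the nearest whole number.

54

Map distances give recombination frequencies of 0.110 and 0.220 for the two intervals.
With interference 0.18 (so coincidence = 0.82), expected double-crossover frequency = 0.110 × 0.220 × 0.82 = 0.01984.
Expected number = 0.01984 × 2715 = 53.88 ≈ 54.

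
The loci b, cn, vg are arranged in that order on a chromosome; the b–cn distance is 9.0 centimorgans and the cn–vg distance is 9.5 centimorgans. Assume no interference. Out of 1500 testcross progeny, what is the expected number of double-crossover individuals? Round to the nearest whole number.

Map distances give recombination frequencies of 0.090 and 0.095 for the two intervals.
With no interference, expected double-crossover frequency = 0.090 × 0.095 = 0.00855.
Expected number = 0.00855 × 1500 = 12.83 ≈ 13.

13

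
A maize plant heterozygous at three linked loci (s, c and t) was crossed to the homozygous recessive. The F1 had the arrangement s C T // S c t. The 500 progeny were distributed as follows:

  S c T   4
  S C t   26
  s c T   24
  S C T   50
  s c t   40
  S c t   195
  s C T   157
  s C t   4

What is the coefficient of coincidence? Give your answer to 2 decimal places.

The two rarest classes, s C t and S c T, are the double crossovers. Comparing them with the parentals, only the t allele has switched, so t is the middle locus and the order is s – t – c.
s–t: (90 + 8)/500 = 0.1960; t–c: (50 + 8)/500 = 0.1160.
Expected DCO frequency = 0.1960 × 0.1160 ≈ 0.02274; observed = 8/500 ≈ 0.01600.
Coefficient of coincidence = 0.01600/0.02274 ≈ 0.70.

0.70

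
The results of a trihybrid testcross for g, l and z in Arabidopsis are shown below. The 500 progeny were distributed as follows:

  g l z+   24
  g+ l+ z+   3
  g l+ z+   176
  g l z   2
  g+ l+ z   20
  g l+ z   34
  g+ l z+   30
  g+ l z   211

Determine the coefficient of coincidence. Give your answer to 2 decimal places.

The two most frequent reciprocal classes, g l+ z+ and g+ l z, are the parental types, so the F1 was g l+ z+ / g+ l z.
The two rarest classes, g+ l+ z+ and g l z, are the double crossovers. Comparing them with the parentals, only the g allele has switched, so g is the middle locus and the order is l – g – z.
l–g: (44 + 5)/500 = 0.0980; g–z: (64 + 5)/500 = 0.1380.
Expected DCO frequency = 0.0980 × 0.1380 ≈ 0.01352; observed = 5/500 ≈ 0.01000.
Coefficient of coincidence = 0.01000/0.01352 ≈ 0.74.

0.74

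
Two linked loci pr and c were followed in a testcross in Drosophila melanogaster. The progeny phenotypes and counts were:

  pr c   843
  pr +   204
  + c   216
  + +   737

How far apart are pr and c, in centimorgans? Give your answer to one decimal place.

The two most frequent classes, + + (737) and pr c (843), are the parental types, so the F1 was + + / pr c.
The recombinant classes are + c and pr +: 216 + 204 = 420.
Recombination frequency = 420/2000 = 0.2100 ≈ 21.0%, i.e. 21.0 centimorgans.

21.0 centimorgans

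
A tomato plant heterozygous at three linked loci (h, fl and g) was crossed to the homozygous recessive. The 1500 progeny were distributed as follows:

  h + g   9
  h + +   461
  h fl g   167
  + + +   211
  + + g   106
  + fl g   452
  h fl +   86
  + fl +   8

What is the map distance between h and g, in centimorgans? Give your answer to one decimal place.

26.3 centimorgans

The two most frequent reciprocal classes, + fl g and h + +, are the parental types, so the F1 was + fl g / h + +.
The two rarest classes, + fl + and h + g, are the double crossovers. Comparing them with the parentals, only the g allele has switched, so g is the middle locus and the order is h – g – fl.
Crossovers in the h–g interval produce the single-crossover classes h fl g and + + + (167 + 211 = 378) plus the double crossovers (17).
RF(h–g) = (378 + 17) / 1500 = 395/1500 = 0.2633 → 26.3 centimorgans.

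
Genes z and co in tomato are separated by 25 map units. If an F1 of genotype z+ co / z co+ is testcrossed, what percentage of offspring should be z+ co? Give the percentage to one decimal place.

A map distance of 25 map units corresponds to a recombination frequency of 0.250.
The F1 is z+ co / z co+, so z+ co is a parental gamete class with expected frequency (1 − r)/2 = 0.750/2 = 0.3750.
That is 0.3750 = 37.5% of the progeny.

37.5%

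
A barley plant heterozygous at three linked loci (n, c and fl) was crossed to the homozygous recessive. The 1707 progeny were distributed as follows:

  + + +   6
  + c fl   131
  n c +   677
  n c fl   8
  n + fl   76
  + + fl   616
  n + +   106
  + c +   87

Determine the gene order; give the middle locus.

The two most frequent reciprocal classes, + + fl and n c +, are the parental types, so the F1 was + + fl / n c +.
The two rarest classes, + + + and n c fl, are the double crossovers. Comparing them with the parentals, only the fl allele has switched, so fl is the middle locus and the order is c – fl – n.

fl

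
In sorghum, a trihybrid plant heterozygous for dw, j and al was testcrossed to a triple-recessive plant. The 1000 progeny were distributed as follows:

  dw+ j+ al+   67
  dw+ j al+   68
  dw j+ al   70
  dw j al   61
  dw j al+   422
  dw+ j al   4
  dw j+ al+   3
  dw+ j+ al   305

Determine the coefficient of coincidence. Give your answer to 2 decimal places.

0.36

The two most frequent reciprocal classes, dw+ j+ al and dw j al+, are the parental types, so the F1 was dw+ j+ al / dw j al+.
The two rarest classes, dw+ j al and dw j+ al+, are the double crossovers. Comparing them with the parentals, only the j allele has switched, so j is the middle locus and the order is al – j – dw.
al–j: (128 + 7)/1000 = 0.1350; j–dw: (138 + 7)/1000 = 0.1450.
Expected DCO frequency = 0.1350 × 0.1450 ≈ 0.01957; observed = 7/1000 ≈ 0.00700.
Coefficient of coincidence = 0.00700/0.01957 ≈ 0.36.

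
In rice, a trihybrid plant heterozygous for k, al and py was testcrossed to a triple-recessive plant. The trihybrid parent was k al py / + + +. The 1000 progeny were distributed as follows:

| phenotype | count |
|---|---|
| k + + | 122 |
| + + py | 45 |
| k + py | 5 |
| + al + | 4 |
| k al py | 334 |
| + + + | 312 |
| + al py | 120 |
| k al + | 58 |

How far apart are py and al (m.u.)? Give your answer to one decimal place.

The two rarest classes, k + py and + al +, are the double crossovers. Comparing them with the parentals, only the al allele has switched, so al is the middle locus and the order is py – al – k.
Crossovers in the py–al interval produce the single-crossover classes k al + and + + py (58 + 45 = 103) plus the double crossovers (9).
RF(py–al) = (103 + 9) / 1000 = 112/1000 = 0.1120 → 11.2 m.u.

11.2 m.u.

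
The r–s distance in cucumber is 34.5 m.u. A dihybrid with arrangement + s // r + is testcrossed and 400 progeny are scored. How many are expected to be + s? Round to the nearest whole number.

A map distance of 34.5 m.u. corresponds to a recombination frequency of 0.345.
The F1 is + s / r +, so + s is a parental gamete class with expected frequency (1 − r)/2 = 0.655/2 = 0.3275.
Expected number = 0.3275 × 400 = 131.00 ≈ 131.

131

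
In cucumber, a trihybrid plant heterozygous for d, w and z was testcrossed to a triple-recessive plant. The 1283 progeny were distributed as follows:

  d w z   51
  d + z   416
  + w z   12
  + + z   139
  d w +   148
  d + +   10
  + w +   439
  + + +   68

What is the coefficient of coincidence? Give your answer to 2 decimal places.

The two most frequent reciprocal classes, d + z and + w +, are the parental types, so the F1 was d + z / + w +.
The two rarest classes, d + + and + w z, are the double crossovers. Comparing them with the parentals, only the z allele has switched, so z is the middle locus and the order is d – z – w.
d–z: (287 + 22)/1283 = 0.2408; z–w: (119 + 22)/1283 = 0.1099.
Expected DCO frequency = 0.2408 × 0.1099 ≈ 0.02646; observed = 22/1283 ≈ 0.01715.
Coefficient of coincidence = 0.01715/0.02646 ≈ 0.65.

0.65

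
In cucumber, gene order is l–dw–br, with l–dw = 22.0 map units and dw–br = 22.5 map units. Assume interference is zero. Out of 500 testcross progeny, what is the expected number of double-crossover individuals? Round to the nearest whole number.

Map distances give recombination frequencies of 0.220 and 0.225 for the two intervals.
With no interference, expected double-crossover frequency = 0.220 × 0.225 = 0.04950.
Expected number = 0.04950 × 500 = 24.75 ≈ 25.

25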